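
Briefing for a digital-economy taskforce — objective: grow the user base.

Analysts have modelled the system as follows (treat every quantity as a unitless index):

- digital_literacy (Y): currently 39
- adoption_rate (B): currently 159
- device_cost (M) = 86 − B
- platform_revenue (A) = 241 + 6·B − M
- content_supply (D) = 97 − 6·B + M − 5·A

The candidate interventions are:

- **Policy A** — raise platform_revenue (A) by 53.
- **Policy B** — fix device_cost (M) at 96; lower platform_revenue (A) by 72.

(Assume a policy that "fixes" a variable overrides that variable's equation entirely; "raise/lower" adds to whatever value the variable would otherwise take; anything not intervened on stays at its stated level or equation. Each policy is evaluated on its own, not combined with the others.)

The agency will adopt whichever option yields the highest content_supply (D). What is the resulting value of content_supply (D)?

-5896

Policy A (A + 53):
  B = 159
  M = 86 − 159 = -73
  A = 241 + 6·159 − (-73) (+53 from intervention) = 1321
  D = 97 − 6·159 + (-73) − 5·1321 = -7535
Policy B (M := 96, A − 72):
  B = 159
  M = 96
  A = 241 + 6·159 − 96 (−72 from intervention) = 1027
  D = 97 − 6·159 + 96 − 5·1027 = -5896
Comparing — Policy A: D=-7535, Policy B: D=-5896. Highest is -5896 (Policy B).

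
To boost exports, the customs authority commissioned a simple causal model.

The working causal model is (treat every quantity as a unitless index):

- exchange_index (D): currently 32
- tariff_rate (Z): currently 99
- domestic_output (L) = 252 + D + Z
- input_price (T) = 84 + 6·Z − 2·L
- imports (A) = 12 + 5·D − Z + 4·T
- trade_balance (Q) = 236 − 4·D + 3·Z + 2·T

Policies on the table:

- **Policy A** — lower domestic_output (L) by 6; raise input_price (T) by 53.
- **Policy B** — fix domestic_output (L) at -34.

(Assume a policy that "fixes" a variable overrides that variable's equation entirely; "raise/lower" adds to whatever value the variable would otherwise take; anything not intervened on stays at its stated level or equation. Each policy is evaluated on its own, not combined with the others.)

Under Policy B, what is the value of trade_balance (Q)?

1897

Policy B (L := -34):
  D = 32
  Z = 99
  L = -34
  T = 84 + 6·99 − 2·(-34) = 746
  Q = 236 − 4·32 + 3·99 + 2·746 = 1897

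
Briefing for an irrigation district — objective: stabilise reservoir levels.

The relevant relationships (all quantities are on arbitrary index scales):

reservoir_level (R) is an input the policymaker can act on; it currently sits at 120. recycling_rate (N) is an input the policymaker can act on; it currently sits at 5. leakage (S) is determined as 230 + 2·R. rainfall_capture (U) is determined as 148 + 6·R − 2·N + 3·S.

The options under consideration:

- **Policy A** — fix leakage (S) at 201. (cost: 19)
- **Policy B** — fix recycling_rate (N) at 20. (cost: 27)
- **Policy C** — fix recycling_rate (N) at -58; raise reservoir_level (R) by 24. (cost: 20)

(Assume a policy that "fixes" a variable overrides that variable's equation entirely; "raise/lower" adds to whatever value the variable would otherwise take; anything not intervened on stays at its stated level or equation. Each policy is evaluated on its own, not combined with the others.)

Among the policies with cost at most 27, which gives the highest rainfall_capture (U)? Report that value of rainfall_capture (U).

Policy A (S := 201):
  R = 120
  N = 5
  S = 201
  U = 148 + 6·120 − 2·5 + 3·201 = 1461
Policy B (N := 20):
  R = 120
  N = 20
  S = 230 + 2·120 = 470
  U = 148 + 6·120 − 2·20 + 3·470 = 2238
Policy C (N := -58, R + 24):
  R = 120 + 24 = 144
  N = -58
  S = 230 + 2·144 = 518
  U = 148 + 6·144 − 2·(-58) + 3·518 = 2682
Comparing — Policy A: U=1461, Policy B: U=2238, Policy C: U=2682. Highest is 2682 (Policy C).

2682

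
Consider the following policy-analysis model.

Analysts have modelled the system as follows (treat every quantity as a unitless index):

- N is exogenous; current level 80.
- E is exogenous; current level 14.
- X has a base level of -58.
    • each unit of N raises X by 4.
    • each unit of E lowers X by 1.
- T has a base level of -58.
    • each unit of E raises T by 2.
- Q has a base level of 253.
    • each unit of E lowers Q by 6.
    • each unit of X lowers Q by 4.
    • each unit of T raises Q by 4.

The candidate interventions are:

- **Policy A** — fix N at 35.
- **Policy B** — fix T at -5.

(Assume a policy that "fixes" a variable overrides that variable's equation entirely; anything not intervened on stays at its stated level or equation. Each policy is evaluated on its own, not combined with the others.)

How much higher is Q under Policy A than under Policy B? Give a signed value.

620

Policy A (N := 35):
  N = 35
  E = 14
  X = -58 + 4·35 − 14 = 68
  T = -58 + 2·14 = -30
  Q = 253 − 6·14 − 4·68 + 4·(-30) = -223
Policy B (T := -5):
  N = 80
  E = 14
  X = -58 + 4·80 − 14 = 248
  T = -5
  Q = 253 − 6·14 − 4·248 + 4·(-5) = -843
Q: -223 − (-843) = 620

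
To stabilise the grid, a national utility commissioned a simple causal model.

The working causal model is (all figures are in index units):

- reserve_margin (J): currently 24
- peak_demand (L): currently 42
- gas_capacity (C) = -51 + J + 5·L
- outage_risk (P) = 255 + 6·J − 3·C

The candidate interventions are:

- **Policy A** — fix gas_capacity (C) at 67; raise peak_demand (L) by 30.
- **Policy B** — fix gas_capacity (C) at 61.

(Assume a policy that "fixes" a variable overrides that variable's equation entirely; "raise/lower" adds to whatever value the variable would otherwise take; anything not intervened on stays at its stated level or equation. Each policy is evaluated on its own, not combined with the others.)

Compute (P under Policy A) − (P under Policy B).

-18

Policy A (C := 67, L + 30):
  J = 24
  L = 42 + 30 = 72
  C = 67
  P = 255 + 6·24 − 3·67 = 198
Policy B (C := 61):
  J = 24
  L = 42
  C = 61
  P = 255 + 6·24 − 3·61 = 216
P: 198 − 216 = -18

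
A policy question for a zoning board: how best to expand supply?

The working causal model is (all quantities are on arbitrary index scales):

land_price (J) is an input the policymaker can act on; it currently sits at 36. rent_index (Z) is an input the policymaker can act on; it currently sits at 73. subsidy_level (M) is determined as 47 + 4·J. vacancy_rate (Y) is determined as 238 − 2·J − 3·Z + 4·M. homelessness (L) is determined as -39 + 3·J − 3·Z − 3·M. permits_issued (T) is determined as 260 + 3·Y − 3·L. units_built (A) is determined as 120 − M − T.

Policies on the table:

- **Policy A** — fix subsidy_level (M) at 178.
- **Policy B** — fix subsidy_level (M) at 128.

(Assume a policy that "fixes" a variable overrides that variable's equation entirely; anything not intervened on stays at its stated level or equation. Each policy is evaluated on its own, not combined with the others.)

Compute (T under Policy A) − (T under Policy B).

Policy A (M := 178):
  J = 36
  Z = 73
  M = 178
  Y = 238 − 2·36 − 3·73 + 4·178 = 659
  L = -39 + 3·36 − 3·73 − 3·178 = -684
  T = 260 + 3·659 − 3·(-684) = 4289
Policy B (M := 128):
  J = 36
  Z = 73
  M = 128
  Y = 238 − 2·36 − 3·73 + 4·128 = 459
  L = -39 + 3·36 − 3·73 − 3·128 = -534
  T = 260 + 3·459 − 3·(-534) = 3239
T: 4289 − 3239 = 1050

1050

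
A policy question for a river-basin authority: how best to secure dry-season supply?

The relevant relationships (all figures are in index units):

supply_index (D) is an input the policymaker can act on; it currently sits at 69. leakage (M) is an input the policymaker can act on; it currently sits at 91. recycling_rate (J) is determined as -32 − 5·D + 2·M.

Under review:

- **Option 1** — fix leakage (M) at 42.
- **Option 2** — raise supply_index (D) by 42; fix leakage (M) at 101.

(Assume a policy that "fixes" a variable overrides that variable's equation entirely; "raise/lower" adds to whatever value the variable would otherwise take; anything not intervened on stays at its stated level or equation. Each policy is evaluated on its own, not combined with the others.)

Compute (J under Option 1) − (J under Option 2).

92

Option 1 (M := 42):
  D = 69
  M = 42
  J = -32 − 5·69 + 2·42 = -293
Option 2 (D + 42, M := 101):
  D = 69 + 42 = 111
  M = 101
  J = -32 − 5·111 + 2·101 = -385
J: -293 − (-385) = 92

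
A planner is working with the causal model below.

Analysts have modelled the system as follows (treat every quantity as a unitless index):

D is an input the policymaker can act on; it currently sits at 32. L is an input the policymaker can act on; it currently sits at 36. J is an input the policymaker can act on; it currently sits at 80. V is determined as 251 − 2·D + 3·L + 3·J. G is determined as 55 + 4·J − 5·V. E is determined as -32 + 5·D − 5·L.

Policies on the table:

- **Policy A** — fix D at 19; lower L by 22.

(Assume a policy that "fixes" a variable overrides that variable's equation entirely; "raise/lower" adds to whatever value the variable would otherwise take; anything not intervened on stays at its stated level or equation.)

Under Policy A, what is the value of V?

Policy A (D := 19, L − 22):
  D = 19
  L = 36 − 22 = 14
  J = 80
  V = 251 − 2·19 + 3·14 + 3·80 = 495

495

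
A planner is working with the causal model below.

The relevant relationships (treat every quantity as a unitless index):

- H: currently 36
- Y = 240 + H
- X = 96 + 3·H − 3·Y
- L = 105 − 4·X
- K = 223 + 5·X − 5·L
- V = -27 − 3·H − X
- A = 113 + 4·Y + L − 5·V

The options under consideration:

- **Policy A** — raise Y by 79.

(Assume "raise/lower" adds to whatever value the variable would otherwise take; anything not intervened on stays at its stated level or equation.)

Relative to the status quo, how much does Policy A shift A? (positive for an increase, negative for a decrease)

79

Baseline:
  H = 36
  Y = 240 + 36 = 276
  X = 96 + 3·36 − 3·276 = -624
  L = 105 − 4·(-624) = 2601
  V = -27 − 3·36 − (-624) = 489
  A = 113 + 4·276 + 2601 − 5·489 = 1373
Policy A (Y + 79):
  H = 36
  Y = 240 + 36 (+79 from intervention) = 355
  X = 96 + 3·36 − 3·355 = -861
  L = 105 − 4·(-861) = 3549
  V = -27 − 3·36 − (-861) = 726
  A = 113 + 4·355 + 3549 − 5·726 = 1452
Change in A: 1452 − 1373 = 79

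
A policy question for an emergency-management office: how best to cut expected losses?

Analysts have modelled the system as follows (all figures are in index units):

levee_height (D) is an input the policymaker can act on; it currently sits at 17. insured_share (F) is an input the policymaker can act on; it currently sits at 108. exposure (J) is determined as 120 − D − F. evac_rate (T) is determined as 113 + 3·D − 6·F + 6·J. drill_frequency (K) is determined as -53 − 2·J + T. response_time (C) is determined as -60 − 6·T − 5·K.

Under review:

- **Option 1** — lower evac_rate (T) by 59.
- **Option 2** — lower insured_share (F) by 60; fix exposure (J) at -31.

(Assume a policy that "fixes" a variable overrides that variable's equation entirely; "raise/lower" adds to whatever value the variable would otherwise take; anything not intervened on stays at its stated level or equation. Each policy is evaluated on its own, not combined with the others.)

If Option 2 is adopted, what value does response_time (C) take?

Option 2 (F − 60, J := -31):
  D = 17
  F = 108 − 60 = 48
  J = -31
  T = 113 + 3·17 − 6·48 + 6·(-31) = -310
  K = -53 − 2·(-31) + (-310) = -301
  C = -60 − 6·(-310) − 5·(-301) = 3305

3305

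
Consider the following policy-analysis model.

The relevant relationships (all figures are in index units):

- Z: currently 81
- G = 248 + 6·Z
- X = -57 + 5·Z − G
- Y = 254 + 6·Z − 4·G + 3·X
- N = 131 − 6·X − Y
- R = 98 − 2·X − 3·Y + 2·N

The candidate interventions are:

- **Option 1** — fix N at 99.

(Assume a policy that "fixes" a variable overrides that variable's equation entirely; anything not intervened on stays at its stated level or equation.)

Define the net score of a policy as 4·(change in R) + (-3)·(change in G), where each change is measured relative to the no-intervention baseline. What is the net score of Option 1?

-45616

Baseline:
  Z = 81
  G = 248 + 6·81 = 734
  X = -57 + 5·81 − 734 = -386
  Y = 254 + 6·81 − 4·734 + 3·(-386) = -3354
  N = 131 − 6·(-386) − (-3354) = 5801
  R = 98 − 2·(-386) − 3·(-3354) + 2·5801 = 22534
Option 1 (N := 99):
  Z = 81
  G = 248 + 6·81 = 734
  X = -57 + 5·81 − 734 = -386
  Y = 254 + 6·81 − 4·734 + 3·(-386) = -3354
  N = 99
  R = 98 − 2·(-386) − 3·(-3354) + 2·99 = 11130
ΔR = 11130 − 22534 = -11404; ΔG = 734 − 734 = 0
Score = 4·(-11404) + (-3)·0 = -45616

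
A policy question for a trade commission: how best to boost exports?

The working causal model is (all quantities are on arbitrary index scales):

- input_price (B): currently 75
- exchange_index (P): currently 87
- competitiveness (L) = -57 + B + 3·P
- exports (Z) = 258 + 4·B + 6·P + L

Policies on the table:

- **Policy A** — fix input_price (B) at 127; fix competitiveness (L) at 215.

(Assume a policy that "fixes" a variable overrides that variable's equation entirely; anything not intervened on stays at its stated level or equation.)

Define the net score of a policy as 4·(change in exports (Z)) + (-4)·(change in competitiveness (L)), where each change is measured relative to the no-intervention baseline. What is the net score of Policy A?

832

Baseline:
  B = 75
  P = 87
  L = -57 + 75 + 3·87 = 279
  Z = 258 + 4·75 + 6·87 + 279 = 1359
Policy A (B := 127, L := 215):
  B = 127
  P = 87
  L = 215
  Z = 258 + 4·127 + 6·87 + 215 = 1503
ΔZ = 1503 − 1359 = 144; ΔL = 215 − 279 = -64
Score = 4·144 + (-4)·(-64) = 832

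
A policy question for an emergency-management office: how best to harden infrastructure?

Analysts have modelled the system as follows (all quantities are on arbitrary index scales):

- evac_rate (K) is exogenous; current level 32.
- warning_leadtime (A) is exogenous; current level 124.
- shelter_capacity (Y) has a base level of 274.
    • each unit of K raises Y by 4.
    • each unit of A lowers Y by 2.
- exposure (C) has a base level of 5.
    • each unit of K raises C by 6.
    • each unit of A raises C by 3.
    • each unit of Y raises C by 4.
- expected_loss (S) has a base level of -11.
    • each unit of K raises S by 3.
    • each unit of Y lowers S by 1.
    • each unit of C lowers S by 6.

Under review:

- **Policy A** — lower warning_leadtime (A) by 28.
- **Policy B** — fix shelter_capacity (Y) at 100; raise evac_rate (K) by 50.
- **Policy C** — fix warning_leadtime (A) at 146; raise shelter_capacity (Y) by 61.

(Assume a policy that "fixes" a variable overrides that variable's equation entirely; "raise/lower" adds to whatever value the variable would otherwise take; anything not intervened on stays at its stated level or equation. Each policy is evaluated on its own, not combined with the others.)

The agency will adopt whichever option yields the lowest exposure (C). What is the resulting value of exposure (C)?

Policy A (A − 28):
  K = 32
  A = 124 − 28 = 96
  Y = 274 + 4·32 − 2·96 = 210
  C = 5 + 6·32 + 3·96 + 4·210 = 1325
Policy B (Y := 100, K + 50):
  K = 32 + 50 = 82
  A = 124
  Y = 100
  C = 5 + 6·82 + 3·124 + 4·100 = 1269
Policy C (A := 146, Y + 61):
  K = 32
  A = 146
  Y = 274 + 4·32 − 2·146 (+61 from intervention) = 171
  C = 5 + 6·32 + 3·146 + 4·171 = 1319
Comparing — Policy A: C=1325, Policy B: C=1269, Policy C: C=1319. Lowest is 1269 (Policy B).

1269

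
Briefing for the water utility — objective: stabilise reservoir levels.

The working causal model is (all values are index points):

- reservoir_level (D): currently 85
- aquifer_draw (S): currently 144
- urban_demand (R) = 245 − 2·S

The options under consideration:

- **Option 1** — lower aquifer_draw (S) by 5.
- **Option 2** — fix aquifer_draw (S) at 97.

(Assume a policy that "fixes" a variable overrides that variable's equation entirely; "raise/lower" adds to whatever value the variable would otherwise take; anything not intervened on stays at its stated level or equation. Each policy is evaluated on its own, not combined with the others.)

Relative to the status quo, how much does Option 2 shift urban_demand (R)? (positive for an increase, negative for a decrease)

94

Baseline:
  S = 144
  R = 245 − 2·144 = -43
Option 2 (S := 97):
  S = 97
  R = 245 − 2·97 = 51
Change in R: 51 − (-43) = 94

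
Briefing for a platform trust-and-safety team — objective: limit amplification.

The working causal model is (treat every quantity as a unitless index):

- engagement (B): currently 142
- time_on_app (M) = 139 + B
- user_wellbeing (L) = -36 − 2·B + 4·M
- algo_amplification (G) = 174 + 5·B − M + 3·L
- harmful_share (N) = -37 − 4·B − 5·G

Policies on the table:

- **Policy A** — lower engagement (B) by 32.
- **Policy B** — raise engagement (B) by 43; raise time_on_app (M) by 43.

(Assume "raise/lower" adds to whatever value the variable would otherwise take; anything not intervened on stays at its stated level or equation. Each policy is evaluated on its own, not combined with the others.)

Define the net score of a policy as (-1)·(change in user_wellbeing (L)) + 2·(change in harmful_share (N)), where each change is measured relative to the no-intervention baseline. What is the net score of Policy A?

Baseline:
  B = 142
  M = 139 + 142 = 281
  L = -36 − 2·142 + 4·281 = 804
  G = 174 + 5·142 − 281 + 3·804 = 3015
  N = -37 − 4·142 − 5·3015 = -15680
Policy A (B − 32):
  B = 142 − 32 = 110
  M = 139 + 110 = 249
  L = -36 − 2·110 + 4·249 = 740
  G = 174 + 5·110 − 249 + 3·740 = 2695
  N = -37 − 4·110 − 5·2695 = -13952
ΔL = 740 − 804 = -64; ΔN = -13952 − (-15680) = 1728
Score = (-1)·(-64) + 2·1728 = 3520

3520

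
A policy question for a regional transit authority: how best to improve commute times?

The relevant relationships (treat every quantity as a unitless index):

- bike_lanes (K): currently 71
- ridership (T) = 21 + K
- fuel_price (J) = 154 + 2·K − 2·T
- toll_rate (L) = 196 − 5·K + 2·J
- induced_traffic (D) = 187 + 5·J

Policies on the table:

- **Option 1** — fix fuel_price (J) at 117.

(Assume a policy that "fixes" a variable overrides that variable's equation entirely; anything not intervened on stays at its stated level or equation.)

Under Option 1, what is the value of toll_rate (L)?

75

Option 1 (J := 117):
  K = 71
  T = 21 + 71 = 92
  J = 117
  L = 196 − 5·71 + 2·117 = 75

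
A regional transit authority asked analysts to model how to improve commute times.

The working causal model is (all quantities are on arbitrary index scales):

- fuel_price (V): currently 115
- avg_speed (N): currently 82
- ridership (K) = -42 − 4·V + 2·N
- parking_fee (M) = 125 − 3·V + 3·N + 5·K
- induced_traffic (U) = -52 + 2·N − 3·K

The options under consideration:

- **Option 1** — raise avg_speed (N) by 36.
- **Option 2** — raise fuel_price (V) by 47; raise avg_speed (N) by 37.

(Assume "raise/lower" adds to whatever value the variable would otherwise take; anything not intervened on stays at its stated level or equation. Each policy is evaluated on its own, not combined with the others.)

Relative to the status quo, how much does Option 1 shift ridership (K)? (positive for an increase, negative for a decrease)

Baseline:
  V = 115
  N = 82
  K = -42 − 4·115 + 2·82 = -338
Option 1 (N + 36):
  V = 115
  N = 82 + 36 = 118
  K = -42 − 4·115 + 2·118 = -266
Change in K: -266 − (-338) = 72

72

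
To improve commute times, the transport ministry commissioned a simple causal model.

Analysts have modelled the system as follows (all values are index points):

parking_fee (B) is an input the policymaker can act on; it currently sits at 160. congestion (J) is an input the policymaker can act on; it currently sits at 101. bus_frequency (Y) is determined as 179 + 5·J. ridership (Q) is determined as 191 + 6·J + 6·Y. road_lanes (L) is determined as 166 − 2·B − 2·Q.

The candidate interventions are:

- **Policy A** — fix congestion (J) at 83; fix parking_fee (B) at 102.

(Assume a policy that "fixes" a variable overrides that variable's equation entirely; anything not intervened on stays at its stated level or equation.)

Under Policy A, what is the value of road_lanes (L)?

Policy A (J := 83, B := 102):
  B = 102
  J = 83
  Y = 179 + 5·83 = 594
  Q = 191 + 6·83 + 6·594 = 4253
  L = 166 − 2·102 − 2·4253 = -8544

-8544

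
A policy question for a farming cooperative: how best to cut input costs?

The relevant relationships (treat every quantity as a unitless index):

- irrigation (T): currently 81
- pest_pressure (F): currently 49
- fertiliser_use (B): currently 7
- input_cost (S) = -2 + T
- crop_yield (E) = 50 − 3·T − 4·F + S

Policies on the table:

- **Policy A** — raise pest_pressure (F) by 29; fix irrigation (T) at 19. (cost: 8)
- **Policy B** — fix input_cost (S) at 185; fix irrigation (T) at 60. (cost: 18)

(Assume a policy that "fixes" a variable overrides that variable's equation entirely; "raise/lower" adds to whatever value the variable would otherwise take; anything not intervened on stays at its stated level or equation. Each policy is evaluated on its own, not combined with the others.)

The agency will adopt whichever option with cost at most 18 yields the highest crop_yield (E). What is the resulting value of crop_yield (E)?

Policy A (F + 29, T := 19):
  T = 19
  F = 49 + 29 = 78
  S = -2 + 19 = 17
  E = 50 − 3·19 − 4·78 + 17 = -302
Policy B (S := 185, T := 60):
  T = 60
  F = 49
  S = 185
  E = 50 − 3·60 − 4·49 + 185 = -141
Comparing — Policy A: E=-302, Policy B: E=-141. Highest is -141 (Policy B).

-141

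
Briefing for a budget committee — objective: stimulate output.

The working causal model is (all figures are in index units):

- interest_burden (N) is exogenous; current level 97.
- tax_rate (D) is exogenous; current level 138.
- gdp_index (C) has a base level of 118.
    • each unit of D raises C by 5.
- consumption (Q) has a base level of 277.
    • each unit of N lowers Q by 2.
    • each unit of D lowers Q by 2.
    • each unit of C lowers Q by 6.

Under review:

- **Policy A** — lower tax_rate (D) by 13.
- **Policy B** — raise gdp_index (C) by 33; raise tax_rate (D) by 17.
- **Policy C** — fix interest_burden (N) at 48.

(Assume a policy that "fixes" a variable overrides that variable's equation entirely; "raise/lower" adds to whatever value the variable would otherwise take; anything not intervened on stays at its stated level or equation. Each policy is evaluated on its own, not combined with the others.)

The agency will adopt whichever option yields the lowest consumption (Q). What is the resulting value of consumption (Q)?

Policy A (D − 13):
  N = 97
  D = 138 − 13 = 125
  C = 118 + 5·125 = 743
  Q = 277 − 2·97 − 2·125 − 6·743 = -4625
Policy B (C + 33, D + 17):
  N = 97
  D = 138 + 17 = 155
  C = 118 + 5·155 (+33 from intervention) = 926
  Q = 277 − 2·97 − 2·155 − 6·926 = -5783
Policy C (N := 48):
  N = 48
  D = 138
  C = 118 + 5·138 = 808
  Q = 277 − 2·48 − 2·138 − 6·808 = -4943
Comparing — Policy A: Q=-4625, Policy B: Q=-5783, Policy C: Q=-4943. Lowest is -5783 (Policy B).

-5783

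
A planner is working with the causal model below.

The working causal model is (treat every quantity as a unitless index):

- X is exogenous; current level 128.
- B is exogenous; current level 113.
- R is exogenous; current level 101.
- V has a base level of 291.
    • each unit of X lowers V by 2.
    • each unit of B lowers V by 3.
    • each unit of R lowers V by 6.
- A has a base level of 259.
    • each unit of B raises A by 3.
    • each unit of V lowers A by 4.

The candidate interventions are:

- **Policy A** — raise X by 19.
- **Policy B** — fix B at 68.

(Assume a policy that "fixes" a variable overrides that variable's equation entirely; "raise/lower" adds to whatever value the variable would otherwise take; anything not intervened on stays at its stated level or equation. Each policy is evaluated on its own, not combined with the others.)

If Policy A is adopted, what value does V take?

Policy A (X + 19):
  X = 128 + 19 = 147
  B = 113
  R = 101
  V = 291 − 2·147 − 3·113 − 6·101 = -948

-948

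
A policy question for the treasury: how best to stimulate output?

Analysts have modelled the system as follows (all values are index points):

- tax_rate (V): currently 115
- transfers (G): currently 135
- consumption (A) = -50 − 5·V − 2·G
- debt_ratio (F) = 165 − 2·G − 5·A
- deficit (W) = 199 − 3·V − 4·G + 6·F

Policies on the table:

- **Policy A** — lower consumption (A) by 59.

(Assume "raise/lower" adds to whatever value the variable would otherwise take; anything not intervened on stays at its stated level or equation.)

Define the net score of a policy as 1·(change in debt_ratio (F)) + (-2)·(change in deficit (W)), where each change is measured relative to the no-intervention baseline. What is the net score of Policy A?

Baseline:
  V = 115
  G = 135
  A = -50 − 5·115 − 2·135 = -895
  F = 165 − 2·135 − 5·(-895) = 4370
  W = 199 − 3·115 − 4·135 + 6·4370 = 25534
Policy A (A − 59):
  V = 115
  G = 135
  A = -50 − 5·115 − 2·135 (−59 from intervention) = -954
  F = 165 − 2·135 − 5·(-954) = 4665
  W = 199 − 3·115 − 4·135 + 6·4665 = 27304
ΔF = 4665 − 4370 = 295; ΔW = 27304 − 25534 = 1770
Score = 1·295 + (-2)·1770 = -3245

-3245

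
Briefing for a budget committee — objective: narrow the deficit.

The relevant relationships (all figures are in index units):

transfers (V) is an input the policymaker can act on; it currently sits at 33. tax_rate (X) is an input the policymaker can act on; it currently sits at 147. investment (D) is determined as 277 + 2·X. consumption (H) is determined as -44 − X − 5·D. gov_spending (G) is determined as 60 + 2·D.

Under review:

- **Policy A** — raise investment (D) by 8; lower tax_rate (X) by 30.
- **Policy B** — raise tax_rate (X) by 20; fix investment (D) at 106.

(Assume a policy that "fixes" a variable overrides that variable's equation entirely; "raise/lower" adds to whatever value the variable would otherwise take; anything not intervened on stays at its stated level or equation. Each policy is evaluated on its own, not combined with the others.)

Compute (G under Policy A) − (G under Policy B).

Policy A (D + 8, X − 30):
  X = 147 − 30 = 117
  D = 277 + 2·117 (+8 from intervention) = 519
  G = 60 + 2·519 = 1098
Policy B (X + 20, D := 106):
  X = 147 + 20 = 167
  D = 106
  G = 60 + 2·106 = 272
G: 1098 − 272 = 826

826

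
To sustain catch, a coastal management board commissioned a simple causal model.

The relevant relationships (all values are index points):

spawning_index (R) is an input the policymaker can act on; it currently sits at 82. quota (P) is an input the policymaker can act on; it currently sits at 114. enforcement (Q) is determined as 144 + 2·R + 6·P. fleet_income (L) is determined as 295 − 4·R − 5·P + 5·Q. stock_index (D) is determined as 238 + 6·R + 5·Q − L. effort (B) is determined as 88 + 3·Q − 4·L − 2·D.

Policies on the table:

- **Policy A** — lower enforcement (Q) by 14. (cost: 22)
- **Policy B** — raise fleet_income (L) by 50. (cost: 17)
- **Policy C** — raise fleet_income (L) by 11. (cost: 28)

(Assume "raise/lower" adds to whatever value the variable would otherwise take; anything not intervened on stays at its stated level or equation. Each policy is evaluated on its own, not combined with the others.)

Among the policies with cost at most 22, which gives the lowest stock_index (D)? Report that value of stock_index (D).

Policy A (Q − 14):
  R = 82
  P = 114
  Q = 144 + 2·82 + 6·114 (−14 from intervention) = 978
  L = 295 − 4·82 − 5·114 + 5·978 = 4287
  D = 238 + 6·82 + 5·978 − 4287 = 1333
Policy B (L + 50):
  R = 82
  P = 114
  Q = 144 + 2·82 + 6·114 = 992
  L = 295 − 4·82 − 5·114 + 5·992 (+50 from intervention) = 4407
  D = 238 + 6·82 + 5·992 − 4407 = 1283
Comparing — Policy A: D=1333, Policy B: D=1283. Lowest is 1283 (Policy B).

1283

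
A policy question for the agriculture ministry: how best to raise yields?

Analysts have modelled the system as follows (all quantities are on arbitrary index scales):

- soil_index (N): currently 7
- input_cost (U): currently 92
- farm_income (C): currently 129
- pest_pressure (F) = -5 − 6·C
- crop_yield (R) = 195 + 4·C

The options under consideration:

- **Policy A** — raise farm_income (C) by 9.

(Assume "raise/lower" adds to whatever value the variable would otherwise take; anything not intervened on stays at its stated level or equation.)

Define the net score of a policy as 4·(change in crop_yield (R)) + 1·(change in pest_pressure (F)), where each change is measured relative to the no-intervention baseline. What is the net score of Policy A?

Baseline:
  C = 129
  F = -5 − 6·129 = -779
  R = 195 + 4·129 = 711
Policy A (C + 9):
  C = 129 + 9 = 138
  F = -5 − 6·138 = -833
  R = 195 + 4·138 = 747
ΔR = 747 − 711 = 36; ΔF = -833 − (-779) = -54
Score = 4·36 + 1·(-54) = 90

90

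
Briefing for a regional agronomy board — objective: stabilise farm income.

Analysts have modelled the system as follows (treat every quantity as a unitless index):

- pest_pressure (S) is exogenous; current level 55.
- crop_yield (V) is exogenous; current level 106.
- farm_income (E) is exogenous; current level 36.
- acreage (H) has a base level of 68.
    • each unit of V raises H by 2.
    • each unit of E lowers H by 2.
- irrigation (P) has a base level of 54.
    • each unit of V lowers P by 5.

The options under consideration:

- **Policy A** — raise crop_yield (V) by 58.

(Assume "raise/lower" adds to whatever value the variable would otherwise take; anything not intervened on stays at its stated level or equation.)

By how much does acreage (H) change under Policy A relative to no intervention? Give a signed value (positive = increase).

Baseline:
  V = 106
  E = 36
  H = 68 + 2·106 − 2·36 = 208
Policy A (V + 58):
  V = 106 + 58 = 164
  E = 36
  H = 68 + 2·164 − 2·36 = 324
Change in H: 324 − 208 = 116

116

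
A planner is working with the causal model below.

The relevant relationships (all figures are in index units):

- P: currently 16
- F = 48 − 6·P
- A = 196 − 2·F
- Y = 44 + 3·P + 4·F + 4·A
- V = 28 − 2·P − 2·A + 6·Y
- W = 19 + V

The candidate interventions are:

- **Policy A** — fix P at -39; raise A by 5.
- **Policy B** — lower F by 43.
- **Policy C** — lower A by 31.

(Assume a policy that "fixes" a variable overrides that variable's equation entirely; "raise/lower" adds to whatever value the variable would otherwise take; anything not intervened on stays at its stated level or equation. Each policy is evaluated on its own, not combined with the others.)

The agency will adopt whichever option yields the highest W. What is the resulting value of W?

6699

Policy A (P := -39, A + 5):
  P = -39
  F = 48 − 6·(-39) = 282
  A = 196 − 2·282 (+5 from intervention) = -363
  Y = 44 + 3·(-39) + 4·282 + 4·(-363) = -397
  V = 28 − 2·(-39) − 2·(-363) + 6·(-397) = -1550
  W = 19 + (-1550) = -1531
Policy B (F − 43):
  P = 16
  F = 48 − 6·16 (−43 from intervention) = -91
  A = 196 − 2·(-91) = 378
  Y = 44 + 3·16 + 4·(-91) + 4·378 = 1240
  V = 28 − 2·16 − 2·378 + 6·1240 = 6680
  W = 19 + 6680 = 6699
Policy C (A − 31):
  P = 16
  F = 48 − 6·16 = -48
  A = 196 − 2·(-48) (−31 from intervention) = 261
  Y = 44 + 3·16 + 4·(-48) + 4·261 = 944
  V = 28 − 2·16 − 2·261 + 6·944 = 5138
  W = 19 + 5138 = 5157
Comparing — Policy A: W=-1531, Policy B: W=6699, Policy C: W=5157. Highest is 6699 (Policy B).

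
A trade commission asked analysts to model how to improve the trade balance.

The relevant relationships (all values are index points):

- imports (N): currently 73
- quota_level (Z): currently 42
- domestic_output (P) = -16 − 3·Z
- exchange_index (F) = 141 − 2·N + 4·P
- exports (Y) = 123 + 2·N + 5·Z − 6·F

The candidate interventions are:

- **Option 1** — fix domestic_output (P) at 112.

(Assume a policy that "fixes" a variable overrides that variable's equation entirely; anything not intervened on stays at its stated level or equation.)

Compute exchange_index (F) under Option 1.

Option 1 (P := 112):
  N = 73
  Z = 42
  P = 112
  F = 141 − 2·73 + 4·112 = 443

443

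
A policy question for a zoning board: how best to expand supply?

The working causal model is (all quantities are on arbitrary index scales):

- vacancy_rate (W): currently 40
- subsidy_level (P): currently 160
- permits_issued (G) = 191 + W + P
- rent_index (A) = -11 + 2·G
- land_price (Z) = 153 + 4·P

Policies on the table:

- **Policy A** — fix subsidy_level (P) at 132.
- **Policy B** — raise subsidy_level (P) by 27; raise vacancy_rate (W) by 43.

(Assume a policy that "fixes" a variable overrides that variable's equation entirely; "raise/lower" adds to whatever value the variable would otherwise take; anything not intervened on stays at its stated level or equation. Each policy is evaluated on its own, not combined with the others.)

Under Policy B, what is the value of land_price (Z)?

Policy B (P + 27, W + 43):
  P = 160 + 27 = 187
  Z = 153 + 4·187 = 901

901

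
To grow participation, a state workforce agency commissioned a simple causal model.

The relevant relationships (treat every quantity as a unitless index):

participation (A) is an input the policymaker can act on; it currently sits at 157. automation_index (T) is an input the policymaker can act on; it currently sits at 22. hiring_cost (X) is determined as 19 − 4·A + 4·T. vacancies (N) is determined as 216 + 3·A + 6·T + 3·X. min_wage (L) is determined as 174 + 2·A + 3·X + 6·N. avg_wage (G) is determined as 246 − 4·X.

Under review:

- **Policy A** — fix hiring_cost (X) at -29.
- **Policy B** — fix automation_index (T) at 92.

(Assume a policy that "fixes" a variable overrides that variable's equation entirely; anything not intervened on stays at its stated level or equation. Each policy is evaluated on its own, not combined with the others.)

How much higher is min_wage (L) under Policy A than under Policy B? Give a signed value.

1932

Policy A (X := -29):
  A = 157
  T = 22
  X = -29
  N = 216 + 3·157 + 6·22 + 3·(-29) = 732
  L = 174 + 2·157 + 3·(-29) + 6·732 = 4793
Policy B (T := 92):
  A = 157
  T = 92
  X = 19 − 4·157 + 4·92 = -241
  N = 216 + 3·157 + 6·92 + 3·(-241) = 516
  L = 174 + 2·157 + 3·(-241) + 6·516 = 2861
L: 4793 − 2861 = 1932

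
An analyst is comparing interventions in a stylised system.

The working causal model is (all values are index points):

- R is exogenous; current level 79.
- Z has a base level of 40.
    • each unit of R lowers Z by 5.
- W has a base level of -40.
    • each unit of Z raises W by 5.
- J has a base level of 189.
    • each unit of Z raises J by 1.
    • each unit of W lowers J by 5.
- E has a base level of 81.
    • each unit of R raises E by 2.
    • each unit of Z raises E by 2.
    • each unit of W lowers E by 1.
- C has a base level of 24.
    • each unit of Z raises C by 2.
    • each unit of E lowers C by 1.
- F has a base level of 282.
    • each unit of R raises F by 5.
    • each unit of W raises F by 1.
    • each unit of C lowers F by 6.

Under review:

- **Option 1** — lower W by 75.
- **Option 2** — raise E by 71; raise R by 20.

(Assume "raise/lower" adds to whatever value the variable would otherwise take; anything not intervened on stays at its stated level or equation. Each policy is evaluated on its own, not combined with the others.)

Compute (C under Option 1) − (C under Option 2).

Option 1 (W − 75):
  R = 79
  Z = 40 − 5·79 = -355
  W = -40 + 5·(-355) (−75 from intervention) = -1890
  E = 81 + 2·79 + 2·(-355) − (-1890) = 1419
  C = 24 + 2·(-355) − 1419 = -2105
Option 2 (E + 71, R + 20):
  R = 79 + 20 = 99
  Z = 40 − 5·99 = -455
  W = -40 + 5·(-455) = -2315
  E = 81 + 2·99 + 2·(-455) − (-2315) (+71 from intervention) = 1755
  C = 24 + 2·(-455) − 1755 = -2641
C: -2105 − (-2641) = 536

536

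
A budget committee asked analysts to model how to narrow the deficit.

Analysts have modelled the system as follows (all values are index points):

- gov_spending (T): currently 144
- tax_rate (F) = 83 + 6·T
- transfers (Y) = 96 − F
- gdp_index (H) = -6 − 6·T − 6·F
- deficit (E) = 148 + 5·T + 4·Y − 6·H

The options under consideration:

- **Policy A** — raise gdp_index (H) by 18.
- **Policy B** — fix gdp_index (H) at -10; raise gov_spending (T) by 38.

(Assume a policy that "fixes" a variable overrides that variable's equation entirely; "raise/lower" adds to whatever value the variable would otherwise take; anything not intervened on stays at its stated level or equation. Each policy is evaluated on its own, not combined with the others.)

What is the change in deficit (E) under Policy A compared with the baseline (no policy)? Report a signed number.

-108

Baseline:
  T = 144
  F = 83 + 6·144 = 947
  Y = 96 − 947 = -851
  H = -6 − 6·144 − 6·947 = -6552
  E = 148 + 5·144 + 4·(-851) − 6·(-6552) = 36776
Policy A (H + 18):
  T = 144
  F = 83 + 6·144 = 947
  Y = 96 − 947 = -851
  H = -6 − 6·144 − 6·947 (+18 from intervention) = -6534
  E = 148 + 5·144 + 4·(-851) − 6·(-6534) = 36668
Change in E: 36668 − 36776 = -108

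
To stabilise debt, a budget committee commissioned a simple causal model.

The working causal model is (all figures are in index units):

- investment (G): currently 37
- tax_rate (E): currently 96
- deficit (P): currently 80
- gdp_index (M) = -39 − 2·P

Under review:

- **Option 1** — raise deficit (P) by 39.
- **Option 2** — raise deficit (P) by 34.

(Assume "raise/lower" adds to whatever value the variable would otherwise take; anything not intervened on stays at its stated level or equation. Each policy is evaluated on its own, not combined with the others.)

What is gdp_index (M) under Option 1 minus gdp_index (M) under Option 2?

Option 1 (P + 39):
  P = 80 + 39 = 119
  M = -39 − 2·119 = -277
Option 2 (P + 34):
  P = 80 + 34 = 114
  M = -39 − 2·114 = -267
M: -277 − (-267) = -10

-10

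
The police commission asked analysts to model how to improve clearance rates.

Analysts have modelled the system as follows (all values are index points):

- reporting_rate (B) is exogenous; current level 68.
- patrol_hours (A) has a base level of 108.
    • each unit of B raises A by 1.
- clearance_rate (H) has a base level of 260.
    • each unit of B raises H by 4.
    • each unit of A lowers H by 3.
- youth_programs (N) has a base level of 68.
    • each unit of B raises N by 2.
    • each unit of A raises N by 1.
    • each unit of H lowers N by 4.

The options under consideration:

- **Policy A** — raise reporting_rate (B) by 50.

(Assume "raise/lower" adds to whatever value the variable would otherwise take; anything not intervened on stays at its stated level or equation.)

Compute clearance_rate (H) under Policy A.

54

Policy A (B + 50):
  B = 68 + 50 = 118
  A = 108 + 118 = 226
  H = 260 + 4·118 − 3·226 = 54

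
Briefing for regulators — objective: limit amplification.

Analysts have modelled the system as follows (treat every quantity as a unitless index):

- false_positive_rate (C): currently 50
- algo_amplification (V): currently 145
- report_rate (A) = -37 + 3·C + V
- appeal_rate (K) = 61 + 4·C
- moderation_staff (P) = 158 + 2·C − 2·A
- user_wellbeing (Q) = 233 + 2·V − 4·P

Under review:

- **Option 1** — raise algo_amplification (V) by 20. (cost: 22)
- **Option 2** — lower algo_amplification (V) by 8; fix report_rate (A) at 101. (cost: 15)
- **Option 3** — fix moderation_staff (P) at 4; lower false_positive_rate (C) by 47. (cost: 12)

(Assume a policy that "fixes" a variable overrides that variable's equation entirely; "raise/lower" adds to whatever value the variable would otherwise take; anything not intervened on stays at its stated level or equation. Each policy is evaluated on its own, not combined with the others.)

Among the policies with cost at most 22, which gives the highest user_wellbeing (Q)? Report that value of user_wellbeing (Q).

Option 1 (V + 20):
  C = 50
  V = 145 + 20 = 165
  A = -37 + 3·50 + 165 = 278
  P = 158 + 2·50 − 2·278 = -298
  Q = 233 + 2·165 − 4·(-298) = 1755
Option 2 (V − 8, A := 101):
  C = 50
  V = 145 − 8 = 137
  A = 101
  P = 158 + 2·50 − 2·101 = 56
  Q = 233 + 2·137 − 4·56 = 283
Option 3 (P := 4, C − 47):
  C = 50 − 47 = 3
  V = 145
  A = -37 + 3·3 + 145 = 117
  P = 4
  Q = 233 + 2·145 − 4·4 = 507
Comparing — Option 1: Q=1755, Option 2: Q=283, Option 3: Q=507. Highest is 1755 (Option 1).

1755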